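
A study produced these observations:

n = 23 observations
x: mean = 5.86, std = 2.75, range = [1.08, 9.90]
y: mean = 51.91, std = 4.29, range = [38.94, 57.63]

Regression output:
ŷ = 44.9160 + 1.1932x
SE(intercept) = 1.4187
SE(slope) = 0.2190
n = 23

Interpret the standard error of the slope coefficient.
The slope 1.1932 is pinned down to within about ±0.2190 (one SE) by these data — relative uncertainty 18.4%, i.e. precise.

SE(β̂₁) = 0.2190 says: if we drew many samples of n = 23 from the same population and refit each time, the fitted slopes would scatter with a standard deviation of roughly 0.2190 around the true β₁.

Relative precision:
- SE / |β̂₁| = 0.2190 / 1.1932 = 18.4%
- Rule of thumb (under 20%: precise; 20% to under 50%: moderately precise; 50% or more: imprecise) → precise

Rough 95% range (±2 SE): 1.1932 ± 0.4380 → (0.7552, 1.6312).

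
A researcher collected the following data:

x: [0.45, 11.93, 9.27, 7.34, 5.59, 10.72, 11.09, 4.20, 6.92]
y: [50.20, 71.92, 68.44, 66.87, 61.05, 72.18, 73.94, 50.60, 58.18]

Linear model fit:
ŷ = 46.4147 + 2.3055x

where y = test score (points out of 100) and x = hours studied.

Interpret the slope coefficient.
On average, test score is about 2.3055 points higher for every extra hour of study time.

The slope coefficient β₁ = 2.3055 represents the marginal effect of study time on test score.

Interpretation:
- Study time up by 1 hour → predicted test score increases by 2.3055 points
- This is a linear approximation: the same per-unit change is assumed across the whole observed x range
- The sign (+) gives the direction; the magnitude 2.3055 gives the size of the effect per hour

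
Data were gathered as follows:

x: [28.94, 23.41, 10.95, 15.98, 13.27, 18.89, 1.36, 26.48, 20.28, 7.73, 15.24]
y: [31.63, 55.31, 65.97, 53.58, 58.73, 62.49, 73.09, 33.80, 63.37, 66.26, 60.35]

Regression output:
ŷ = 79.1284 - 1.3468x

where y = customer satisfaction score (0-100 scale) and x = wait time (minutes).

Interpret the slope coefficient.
For each additional minute of wait time, predicted satisfaction score decreases by approximately 1.3468 points.

The slope β₁ = -1.3468 gives the rate at which the fitted satisfaction score changes with wait time.

Interpretation:
- Wait time up by 1 minute → predicted satisfaction score decreases by 1.3468 points
- This is a linear approximation: the same per-unit change is assumed across the whole observed x range
- The sign (−) gives the direction; the magnitude 1.3468 gives the size of the effect per minute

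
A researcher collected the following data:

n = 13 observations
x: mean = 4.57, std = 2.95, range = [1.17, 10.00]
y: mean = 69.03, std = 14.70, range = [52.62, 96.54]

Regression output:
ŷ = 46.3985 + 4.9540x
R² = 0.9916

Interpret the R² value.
About 99.16% of the variability in y is accounted for by the regression on x (R² = 0.9916) — a strong linear fit.

R² (coefficient of determination) measures the proportion of variance in y explained by the regression model.

Here R² = 0.9916:
- Explained: 99.16% of the variation in y
- Unexplained (residual): 100% − 99.16% = 0.84%
- Rule of thumb (below 0.3 weak; 0.3 to below 0.7 moderate; 0.7 and above strong) → strong

Note: R² never decreases when predictors are added, so it should not be used alone to compare models of different size.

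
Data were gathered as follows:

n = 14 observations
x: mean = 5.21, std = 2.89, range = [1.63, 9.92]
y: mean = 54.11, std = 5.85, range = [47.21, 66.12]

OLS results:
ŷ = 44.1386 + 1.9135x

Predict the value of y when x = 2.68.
ŷ = 49.2668

To predict y for x = 2.68, substitute into the regression equation:

ŷ = 44.1386 + 1.9135 × 2.68
ŷ = 44.1386 + 5.1282
ŷ = 49.2668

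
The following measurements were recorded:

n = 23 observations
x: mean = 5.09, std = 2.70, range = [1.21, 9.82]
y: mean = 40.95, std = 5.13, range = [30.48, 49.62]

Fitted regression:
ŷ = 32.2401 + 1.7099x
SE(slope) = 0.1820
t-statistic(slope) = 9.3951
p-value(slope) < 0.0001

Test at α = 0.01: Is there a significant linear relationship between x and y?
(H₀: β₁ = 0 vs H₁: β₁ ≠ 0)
Since p-value < 0.0001 < α = 0.01, reject H₀ — the slope is significantly different from 0.

Hypothesis test for the slope coefficient:

H₀: β₁ = 0 (no linear relationship)
H₁: β₁ ≠ 0 (linear relationship exists)

Test statistic: t = β̂₁ / SE(β̂₁) = 1.7099 / 0.1820 = 9.3951

With df = 21, the two-sided p-value for |t| = 9.3951 is <0.0001.

Decision rule: reject H₀ if p-value < α.
p-value < 0.0001 < α = 0.01 → reject H₀.

At α = 0.01 the data do provide convincing evidence of a nonzero slope.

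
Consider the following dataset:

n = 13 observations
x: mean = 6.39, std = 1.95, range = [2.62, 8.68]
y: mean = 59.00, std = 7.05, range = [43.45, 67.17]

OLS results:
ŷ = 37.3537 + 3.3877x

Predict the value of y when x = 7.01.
ŷ = 61.1015

Plug x = 7.01 into the fitted line:

ŷ = 37.3537 + 3.3877 × 7.01
ŷ = 37.3537 + 23.7478
ŷ = 61.1015

This is the fitted mean response at that x — an individual observation would come with a wider prediction interval.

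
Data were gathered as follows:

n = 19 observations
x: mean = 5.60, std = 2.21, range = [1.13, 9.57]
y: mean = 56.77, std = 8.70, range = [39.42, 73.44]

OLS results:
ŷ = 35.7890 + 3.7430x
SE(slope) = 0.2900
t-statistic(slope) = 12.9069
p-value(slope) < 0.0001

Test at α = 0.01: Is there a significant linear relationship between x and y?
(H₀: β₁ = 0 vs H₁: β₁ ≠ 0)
Since p-value < 0.0001 < α = 0.01, reject H₀ — the slope is significantly different from 0.

Hypothesis test for the slope coefficient:

H₀: β₁ = 0 (no linear relationship)
H₁: β₁ ≠ 0 (linear relationship exists)

Test statistic: t = β̂₁ / SE(β̂₁) = 3.7430 / 0.2900 = 12.9069

The p-value (<0.0001) is the probability, under H₀, of a t-statistic at least as extreme as |t| = 12.9069 (two-sided, df = n − 2 = 17).

Decision rule: reject H₀ if p-value < α.
p-value < 0.0001 < α = 0.01 → reject H₀.

There is sufficient evidence at the 1% significance level to conclude that a linear relationship exists between x and y.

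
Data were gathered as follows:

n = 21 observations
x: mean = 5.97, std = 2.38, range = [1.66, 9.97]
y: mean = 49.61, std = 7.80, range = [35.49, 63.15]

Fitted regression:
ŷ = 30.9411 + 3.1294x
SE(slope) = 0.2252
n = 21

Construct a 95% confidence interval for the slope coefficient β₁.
The 95% CI for β₁ is (2.6581, 3.6007)

Confidence interval for the slope:

The 95% CI for β₁ is: β̂₁ ± t*(α/2, n-2) × SE(β̂₁)

Step 1: Find critical t-value
- Confidence level = 0.95
- Degrees of freedom = n - 2 = 21 - 2 = 19
- t*(α/2, 19) = 2.0930

Step 2: Calculate margin of error
Margin = 2.0930 × 0.2252 = 0.4713

Step 3: Construct interval
CI = 3.1294 ± 0.4713
CI = (2.6581, 3.6007)

Interpretation: We are 95% confident that the true slope β₁ lies between 2.6581 and 3.6007.
The interval does not include 0, suggesting a significant linear relationship.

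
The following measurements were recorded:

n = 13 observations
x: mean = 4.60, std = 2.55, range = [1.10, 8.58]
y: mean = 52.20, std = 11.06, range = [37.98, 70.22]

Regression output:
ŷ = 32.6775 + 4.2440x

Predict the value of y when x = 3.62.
ŷ = 48.0408

x = 3.62 lies inside the observed range [1.10, 8.58], so the fitted equation applies directly:

ŷ = 32.6775 + 4.2440 × 3.62
ŷ = 32.6775 + 15.3633
ŷ = 48.0408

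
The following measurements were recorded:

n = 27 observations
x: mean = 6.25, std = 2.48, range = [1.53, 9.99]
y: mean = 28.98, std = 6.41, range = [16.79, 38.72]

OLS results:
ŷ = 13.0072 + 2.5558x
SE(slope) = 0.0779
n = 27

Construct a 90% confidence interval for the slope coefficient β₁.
The 90% CI for β₁ is (2.4227, 2.6889)

Confidence interval for the slope:

The 90% CI for β₁ is: β̂₁ ± t*(α/2, n-2) × SE(β̂₁)

Step 1: Find critical t-value
- Confidence level = 0.9
- Degrees of freedom = n - 2 = 27 - 2 = 25
- t*(α/2, 25) = 1.7081

Step 2: Calculate margin of error
Margin = 1.7081 × 0.0779 = 0.1331

Step 3: Construct interval
CI = 2.5558 ± 0.1331
CI = (2.4227, 2.6889)

Interpretation: intervals built this way capture the true β₁ in 90% of repeated samples; here the plausible range for the per-unit effect of x on y is 2.4227 to 2.6889.
Since 0 is outside the interval, a two-sided test at α = 0.10 would reject H₀: β₁ = 0.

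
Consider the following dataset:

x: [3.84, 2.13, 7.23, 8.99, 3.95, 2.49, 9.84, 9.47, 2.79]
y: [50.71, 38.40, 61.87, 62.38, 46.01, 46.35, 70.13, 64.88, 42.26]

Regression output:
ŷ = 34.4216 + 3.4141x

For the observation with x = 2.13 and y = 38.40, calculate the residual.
Residual = -3.2936

The residual is the difference between the actual value and the predicted value:

Residual = y - ŷ

Step 1: Calculate predicted value
ŷ = 34.4216 + 3.4141 × 2.13
ŷ = 41.6936

Step 2: Calculate residual
Residual = 38.40 - 41.6936
Residual = -3.2936

Sign check: y < ŷ, so the point is below the line and the fit overestimates here.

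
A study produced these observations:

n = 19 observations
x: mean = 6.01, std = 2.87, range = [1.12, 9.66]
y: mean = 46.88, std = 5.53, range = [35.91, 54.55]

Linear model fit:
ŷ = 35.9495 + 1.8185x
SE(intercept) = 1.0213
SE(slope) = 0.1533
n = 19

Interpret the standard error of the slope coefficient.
SE(β̂₁) = 0.1533 is the estimated standard deviation of the slope estimate across repeated samples; relative to β̂₁ = 1.8185 that is 8.4%, a precise estimate.

SE(β̂₁) = s / √Sxx, where s is the residual standard deviation and Sxx = Σ(x − x̄)². It is the yardstick for how far β̂₁ = 1.8185 could plausibly be from the true slope.

Relative precision:
- SE / |β̂₁| = 0.1533 / 1.8185 = 8.4%
- Rule of thumb (under 20%: precise; 20% to under 50%: moderately precise; 50% or more: imprecise) → precise

Rough 95% range (±2 SE): 1.8185 ± 0.3066 → (1.5119, 2.1251).

What drives SE(β̂₁): wider spread of x values → smaller SE; larger n (here n = 19) → smaller SE; more residual scatter → larger SE.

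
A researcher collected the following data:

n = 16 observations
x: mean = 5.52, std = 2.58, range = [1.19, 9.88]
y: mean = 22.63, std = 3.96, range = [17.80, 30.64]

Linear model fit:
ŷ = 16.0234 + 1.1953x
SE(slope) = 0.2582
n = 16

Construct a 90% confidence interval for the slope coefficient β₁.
The 90% CI for β₁ is (0.7405, 1.6501)

Confidence interval for the slope:

The 90% CI for β₁ is: β̂₁ ± t*(α/2, n-2) × SE(β̂₁)

Step 1: Find critical t-value
- Confidence level = 0.9
- Degrees of freedom = n - 2 = 16 - 2 = 14
- t*(α/2, 14) = 1.7613

Step 2: Calculate margin of error
Margin = 1.7613 × 0.2582 = 0.4548

Step 3: Construct interval
CI = 1.1953 ± 0.4548
CI = (0.7405, 1.6501)

Interpretation: each one-unit increase in x is associated with a change in mean y of between 0.7405 and 1.6501, with 90% confidence.
Since 0 is outside the interval, a two-sided test at α = 0.10 would reject H₀: β₁ = 0.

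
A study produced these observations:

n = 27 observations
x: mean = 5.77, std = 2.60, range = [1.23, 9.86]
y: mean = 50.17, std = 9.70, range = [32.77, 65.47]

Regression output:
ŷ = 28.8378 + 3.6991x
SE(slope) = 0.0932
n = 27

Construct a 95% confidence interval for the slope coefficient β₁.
The 95% CI for β₁ is (3.5072, 3.8910)

Confidence interval for the slope:

The 95% CI for β₁ is: β̂₁ ± t*(α/2, n-2) × SE(β̂₁)

Step 1: Find critical t-value
- Confidence level = 0.95
- Degrees of freedom = n - 2 = 27 - 2 = 25
- t*(α/2, 25) = 2.0595

Step 2: Calculate margin of error
Margin = 2.0595 × 0.0932 = 0.1919

Step 3: Construct interval
CI = 3.6991 ± 0.1919
CI = (3.5072, 3.8910)

Interpretation: intervals built this way capture the true β₁ in 95% of repeated samples; here the plausible range for the per-unit effect of x on y is 3.5072 to 3.8910.
Since 0 is outside the interval, a two-sided test at α = 0.05 would reject H₀: β₁ = 0.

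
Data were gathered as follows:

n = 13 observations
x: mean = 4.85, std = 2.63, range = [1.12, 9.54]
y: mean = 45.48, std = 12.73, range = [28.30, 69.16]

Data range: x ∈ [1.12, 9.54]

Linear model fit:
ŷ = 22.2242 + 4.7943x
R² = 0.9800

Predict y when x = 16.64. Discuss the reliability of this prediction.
The equation gives ŷ = 102.0014; however x = 16.64 is 7.10 units above the observed range, so this extrapolated value should not be trusted.

Prediction calculation:
ŷ = 22.2242 + 4.7943 × 16.64
ŷ = 102.0014

Reliability:
- Data range: x ∈ [1.12, 9.54]
- Prediction point: x = 16.64 is 7.10 units above the observed range → this is EXTRAPOLATION, not interpolation

Why that matters here:
- There are no observations near this x to validate the fitted line there
- The linear relationship may not hold outside the observed range

The R² = 0.9800 only validates the fit within [1.12, 9.54]; treat ŷ = 102.0014 with caution.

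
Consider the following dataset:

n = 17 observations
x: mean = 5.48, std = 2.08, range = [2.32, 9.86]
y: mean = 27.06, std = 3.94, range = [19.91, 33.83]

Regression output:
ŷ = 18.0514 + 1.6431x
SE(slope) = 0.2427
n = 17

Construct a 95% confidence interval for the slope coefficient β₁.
The 95% CI for β₁ is (1.1258, 2.1604)

Confidence interval for the slope:

The 95% CI for β₁ is: β̂₁ ± t*(α/2, n-2) × SE(β̂₁)

Step 1: Find critical t-value
- Confidence level = 0.95
- Degrees of freedom = n - 2 = 17 - 2 = 15
- t*(α/2, 15) = 2.1314

Step 2: Calculate margin of error
Margin = 2.1314 × 0.2427 = 0.5173

Step 3: Construct interval
CI = 1.6431 ± 0.5173
CI = (1.1258, 2.1604)

Interpretation: intervals built this way capture the true β₁ in 95% of repeated samples; here the plausible range for the per-unit effect of x on y is 1.1258 to 2.1604.
The interval does not include 0, suggesting a significant linear relationship.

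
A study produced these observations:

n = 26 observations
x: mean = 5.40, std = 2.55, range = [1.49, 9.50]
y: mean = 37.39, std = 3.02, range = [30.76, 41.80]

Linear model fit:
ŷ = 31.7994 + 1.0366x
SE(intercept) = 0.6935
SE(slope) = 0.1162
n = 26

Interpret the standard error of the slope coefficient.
SE(slope) = 0.1162 measures the uncertainty in the estimated slope. The coefficient is estimated precisely (SE/|β̂₁| = 11.2%).

SE(β̂₁) = 0.1162 says: if we drew many samples of n = 26 from the same population and refit each time, the fitted slopes would scatter with a standard deviation of roughly 0.1162 around the true β₁.

Relative precision:
- SE / |β̂₁| = 0.1162 / 1.0366 = 11.2%
- Rule of thumb (under 20%: precise; 20% to under 50%: moderately precise; 50% or more: imprecise) → precise

Rough 95% range (±2 SE): 1.0366 ± 0.2324 → (0.8042, 1.2690).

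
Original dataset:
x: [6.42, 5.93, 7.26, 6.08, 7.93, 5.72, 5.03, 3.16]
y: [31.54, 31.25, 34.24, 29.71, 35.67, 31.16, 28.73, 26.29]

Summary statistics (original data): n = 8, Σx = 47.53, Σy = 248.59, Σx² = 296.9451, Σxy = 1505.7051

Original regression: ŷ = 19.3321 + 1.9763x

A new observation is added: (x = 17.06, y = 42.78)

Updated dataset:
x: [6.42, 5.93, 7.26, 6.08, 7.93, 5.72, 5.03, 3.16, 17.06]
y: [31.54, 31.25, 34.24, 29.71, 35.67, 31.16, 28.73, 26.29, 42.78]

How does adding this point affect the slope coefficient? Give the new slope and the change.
Adding the point moves β₁ from 1.9763 to 1.1609, i.e. it decreases by 0.8154 (-41.3%).

x = 17.06 lies well outside the original x-range [3.16, 7.93] (x̄ ≈ 5.94), so this observation has high leverage and can move the slope substantially.

Step 1: Update the sums with the new point (n goes from 8 to 9)
Σx  = 47.53 + 17.06 = 64.59
Σy  = 248.59 + 42.78 = 291.37
Σx² = 296.9451 + 17.06² = 296.9451 + 291.0436 = 587.9887
Σxy = 1505.7051 + 17.06×42.78 = 1505.7051 + 729.8268 = 2235.5319

Step 2: Recompute the slope with b₁ = (nΣxy − ΣxΣy) / (nΣx² − (Σx)²)
Numerator   = 9×2235.5319 − 64.59×291.37 = 20119.7871 − 18819.5883 = 1300.1988
Denominator = 9×587.9887 − 64.59² = 5291.8983 − 4171.8681 = 1120.0302
b₁(new) = 1300.1988 / 1120.0302 = 1.1609

(Same formula on the original sums: (8×1505.7051 − 47.53×248.59) / (8×296.9451 − 47.53²) = 230.1581 / 116.4599 = 1.9763, matching the given fit.)

Step 3: Change in slope
Δβ₁ = 1.1609 − 1.9763 = -0.8154
Relative change = -0.8154 / 1.9763 × 100% = -41.3%
→ the slope decreases when the point is added.

Because the point sits below the extension of the original line at a high-leverage x, it tilts the fit down.
In practice: refit with and without it and report both if conclusions differ; examine leverage (hᵢ) and Cook's distance rather than deleting it automatically.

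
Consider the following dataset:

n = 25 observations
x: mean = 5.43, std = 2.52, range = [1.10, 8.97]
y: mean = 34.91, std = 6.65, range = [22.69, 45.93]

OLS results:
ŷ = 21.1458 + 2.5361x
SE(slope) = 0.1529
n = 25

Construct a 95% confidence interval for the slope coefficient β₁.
The 95% CI for β₁ is (2.2198, 2.8524)

Confidence interval for the slope:

The 95% CI for β₁ is: β̂₁ ± t*(α/2, n-2) × SE(β̂₁)

Step 1: Find critical t-value
- Confidence level = 0.95
- Degrees of freedom = n - 2 = 25 - 2 = 23
- t*(α/2, 23) = 2.0687

Step 2: Calculate margin of error
Margin = 2.0687 × 0.1529 = 0.3163

Step 3: Construct interval
CI = 2.5361 ± 0.3163
CI = (2.2198, 2.8524)

Interpretation: intervals built this way capture the true β₁ in 95% of repeated samples; here the plausible range for the per-unit effect of x on y is 2.2198 to 2.8524.
Since 0 is outside the interval, a two-sided test at α = 0.05 would reject H₀: β₁ = 0.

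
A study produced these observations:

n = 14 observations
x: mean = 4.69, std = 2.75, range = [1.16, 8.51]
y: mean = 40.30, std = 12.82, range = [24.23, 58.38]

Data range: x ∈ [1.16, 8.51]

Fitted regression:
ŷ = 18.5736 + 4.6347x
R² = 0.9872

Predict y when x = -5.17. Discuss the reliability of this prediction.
ŷ = -5.3878 (extrapolation — x = -5.17 lies outside [1.16, 8.51], so reliability is low).

Prediction calculation:
ŷ = 18.5736 + 4.6347 × (-5.17)
ŷ = -5.3878

Reliability:
- Data range: x ∈ [1.16, 8.51]
- Prediction point: x = -5.17 is 6.33 units below the observed range → this is EXTRAPOLATION, not interpolation

Why that matters here:
- The standard error of prediction grows with (x − x̄)², and x = -5.17 is far from x̄ = 4.69
- The linear relationship may not hold outside the observed range
- There are no observations near this x to validate the fitted line there

A defensible statement: 'if the linear trend continued to x = -5.17, y would be about -5.3878' — the premise is untested.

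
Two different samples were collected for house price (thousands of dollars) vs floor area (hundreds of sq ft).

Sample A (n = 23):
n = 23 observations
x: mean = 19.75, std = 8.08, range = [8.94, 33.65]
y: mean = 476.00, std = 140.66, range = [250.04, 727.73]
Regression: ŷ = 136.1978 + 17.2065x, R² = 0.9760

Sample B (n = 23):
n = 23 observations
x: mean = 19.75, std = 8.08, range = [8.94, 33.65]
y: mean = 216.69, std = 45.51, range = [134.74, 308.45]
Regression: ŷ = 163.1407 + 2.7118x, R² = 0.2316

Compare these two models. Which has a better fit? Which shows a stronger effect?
Model A has the better fit (R² = 0.9760 vs 0.2316). Model A shows the stronger effect (|β₁| = 17.2065 vs 2.7118).

Model Comparison:

Which explains more variance? (R²)
- Model A: R² = 0.9760 → 97.60% of variance in house price explained
- Model B: R² = 0.2316 → 23.16% of variance in house price explained
- 0.9760 > 0.2316 → Model A has the better fit

Strength of effect — compare |β₁|:
- Model A: β₁ = 17.2065 → predicted house price rises 17.2065 thousand dollars per additional hundred sq ft of floor area
- Model B: β₁ = 2.7118 → predicted house price rises 2.7118 thousand dollars per additional hundred sq ft of floor area
- |17.2065| > |2.7118| → Model A shows the stronger marginal effect

Notes:
- A steeper slope doesn't make a better model if the scatter around the line is large.
- The two samples could reflect different populations, time periods, or measurement quality.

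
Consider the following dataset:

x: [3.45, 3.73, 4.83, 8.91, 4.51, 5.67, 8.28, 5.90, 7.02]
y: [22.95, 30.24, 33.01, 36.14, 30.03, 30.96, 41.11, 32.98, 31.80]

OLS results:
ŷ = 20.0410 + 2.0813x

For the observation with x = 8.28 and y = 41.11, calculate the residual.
Residual = 3.8358

The residual is the difference between the actual value and the predicted value:

Residual = y - ŷ

Step 1: Calculate predicted value
ŷ = 20.0410 + 2.0813 × 8.28
ŷ = 37.2742

Step 2: Calculate residual
Residual = 41.11 - 37.2742
Residual = 3.8358

The residual is positive, so the observed y = 41.11 sits above the regression line (the line underestimates it by 3.8358).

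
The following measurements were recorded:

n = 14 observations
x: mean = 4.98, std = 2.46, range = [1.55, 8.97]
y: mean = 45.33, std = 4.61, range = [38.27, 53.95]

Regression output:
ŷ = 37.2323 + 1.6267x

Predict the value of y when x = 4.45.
ŷ = 44.4711

x = 4.45 lies inside the observed range [1.55, 8.97], so the fitted equation applies directly:

ŷ = 37.2323 + 1.6267 × 4.45
ŷ = 37.2323 + 7.2388
ŷ = 44.4711

This is a point prediction; actual observations scatter around it by roughly the residual standard deviation.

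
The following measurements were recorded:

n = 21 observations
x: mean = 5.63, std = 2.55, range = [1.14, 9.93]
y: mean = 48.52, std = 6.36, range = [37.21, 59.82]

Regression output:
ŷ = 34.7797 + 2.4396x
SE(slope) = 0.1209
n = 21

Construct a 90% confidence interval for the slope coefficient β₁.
The 90% CI for β₁ is (2.2306, 2.6486)

Confidence interval for the slope:

The 90% CI for β₁ is: β̂₁ ± t*(α/2, n-2) × SE(β̂₁)

Step 1: Find critical t-value
- Confidence level = 0.9
- Degrees of freedom = n - 2 = 21 - 2 = 19
- t*(α/2, 19) = 1.7291

Step 2: Calculate margin of error
Margin = 1.7291 × 0.1209 = 0.2090

Step 3: Construct interval
CI = 2.4396 ± 0.2090
CI = (2.2306, 2.6486)

Interpretation: intervals built this way capture the true β₁ in 90% of repeated samples; here the plausible range for the per-unit effect of x on y is 2.2306 to 2.6486.
Both endpoints are positive, so the data support a genuinely positive slope at this confidence level.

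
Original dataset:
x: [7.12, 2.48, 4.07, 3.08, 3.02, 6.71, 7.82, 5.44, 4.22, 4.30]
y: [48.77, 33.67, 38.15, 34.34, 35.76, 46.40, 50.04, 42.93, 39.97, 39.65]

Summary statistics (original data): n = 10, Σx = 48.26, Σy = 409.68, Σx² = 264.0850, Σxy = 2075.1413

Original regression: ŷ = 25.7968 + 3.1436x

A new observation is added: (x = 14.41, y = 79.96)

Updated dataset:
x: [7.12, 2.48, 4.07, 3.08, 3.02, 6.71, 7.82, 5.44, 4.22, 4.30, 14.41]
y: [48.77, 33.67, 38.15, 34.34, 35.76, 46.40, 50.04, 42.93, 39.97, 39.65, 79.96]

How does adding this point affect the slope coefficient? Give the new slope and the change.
The slope changes from 3.1436 to 3.8170 (change of +0.6734, or +21.4%).

x = 14.41 lies well outside the original x-range [2.48, 7.82] (x̄ ≈ 4.83), so this observation has high leverage and can move the slope substantially.

Step 1: Update the sums with the new point (n goes from 10 to 11)
Σx  = 48.26 + 14.41 = 62.67
Σy  = 409.68 + 79.96 = 489.64
Σx² = 264.0850 + 14.41² = 264.0850 + 207.6481 = 471.7331
Σxy = 2075.1413 + 14.41×79.96 = 2075.1413 + 1152.2236 = 3227.3649

Step 2: Recompute the slope with b₁ = (nΣxy − ΣxΣy) / (nΣx² − (Σx)²)
Numerator   = 11×3227.3649 − 62.67×489.64 = 35501.0139 − 30685.7388 = 4815.2751
Denominator = 11×471.7331 − 62.67² = 5189.0641 − 3927.5289 = 1261.5352
b₁(new) = 4815.2751 / 1261.5352 = 3.8170

(Same formula on the original sums: (10×2075.1413 − 48.26×409.68) / (10×264.0850 − 48.26²) = 980.2562 / 311.8224 = 3.1436, matching the given fit.)

Step 3: Change in slope
Δβ₁ = 3.8170 − 3.1436 = +0.6734
Relative change = +0.6734 / 3.1436 × 100% = +21.4%
→ the slope increases when the point is added.

Because the point sits above the extension of the original line at a high-leverage x, it tilts the fit up.
In practice: investigate whether it comes from the same population as the rest of the sample.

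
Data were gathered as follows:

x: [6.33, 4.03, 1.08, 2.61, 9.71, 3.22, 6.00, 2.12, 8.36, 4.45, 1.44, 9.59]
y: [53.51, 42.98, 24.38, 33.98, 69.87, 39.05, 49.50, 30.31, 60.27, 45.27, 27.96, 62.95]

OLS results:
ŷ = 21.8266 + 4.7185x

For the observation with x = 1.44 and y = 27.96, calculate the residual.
Residual = -0.6612

The residual is the difference between the actual value and the predicted value:

Residual = y - ŷ

Step 1: Calculate predicted value
ŷ = 21.8266 + 4.7185 × 1.44
ŷ = 28.6212

Step 2: Calculate residual
Residual = 27.96 - 28.6212
Residual = -0.6612

Interpretation: the model overestimates the actual value by 0.6612 at this point (negative residual → observation lies below the fitted line).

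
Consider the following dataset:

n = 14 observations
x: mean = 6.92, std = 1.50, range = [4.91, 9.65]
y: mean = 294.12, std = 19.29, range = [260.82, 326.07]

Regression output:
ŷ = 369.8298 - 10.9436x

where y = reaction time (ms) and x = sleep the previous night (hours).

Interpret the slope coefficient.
On average, reaction time is about 10.9436 ms lower for every extra hour of sleep.

The slope β₁ = -10.9436 gives the rate at which the fitted reaction time changes with sleep.

Interpretation:
- Sleep up by 1 hour → predicted reaction time decreases by 10.9436 ms
- The effect is assumed constant over the observed range of x (linearity)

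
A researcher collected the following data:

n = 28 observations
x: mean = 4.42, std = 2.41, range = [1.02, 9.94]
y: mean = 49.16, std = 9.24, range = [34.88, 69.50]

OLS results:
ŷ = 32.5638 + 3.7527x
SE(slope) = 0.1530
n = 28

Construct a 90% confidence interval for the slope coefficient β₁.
The 90% CI for β₁ is (3.4917, 4.0137)

Confidence interval for the slope:

The 90% CI for β₁ is: β̂₁ ± t*(α/2, n-2) × SE(β̂₁)

Step 1: Find critical t-value
- Confidence level = 0.9
- Degrees of freedom = n - 2 = 28 - 2 = 26
- t*(α/2, 26) = 1.7056

Step 2: Calculate margin of error
Margin = 1.7056 × 0.1530 = 0.2610

Step 3: Construct interval
CI = 3.7527 ± 0.2610
CI = (3.4917, 4.0137)

Interpretation: each one-unit increase in x is associated with a change in mean y of between 3.4917 and 4.0137, with 90% confidence.
Since 0 is outside the interval, a two-sided test at α = 0.10 would reject H₀: β₁ = 0.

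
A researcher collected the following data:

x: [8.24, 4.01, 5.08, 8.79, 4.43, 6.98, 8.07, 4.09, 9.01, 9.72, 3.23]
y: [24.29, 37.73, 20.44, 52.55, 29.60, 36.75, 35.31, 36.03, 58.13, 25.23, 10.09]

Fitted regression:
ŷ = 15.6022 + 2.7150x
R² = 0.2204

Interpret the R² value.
The model explains 22.04% of the variance in y (R² = 0.2204), leaving 77.96% unexplained; the fit is weak.

R² (coefficient of determination) measures the proportion of variance in y explained by the regression model.

Here R² = 0.2204:
- Explained: 22.04% of the variation in y
- Unexplained (residual): 100% − 22.04% = 77.96%
- Rule of thumb (below 0.3 weak; 0.3 to below 0.7 moderate; 0.7 and above strong) → weak

Note: R² says nothing about causation, and a high R² does not by itself mean the linear form is appropriate — check the residuals.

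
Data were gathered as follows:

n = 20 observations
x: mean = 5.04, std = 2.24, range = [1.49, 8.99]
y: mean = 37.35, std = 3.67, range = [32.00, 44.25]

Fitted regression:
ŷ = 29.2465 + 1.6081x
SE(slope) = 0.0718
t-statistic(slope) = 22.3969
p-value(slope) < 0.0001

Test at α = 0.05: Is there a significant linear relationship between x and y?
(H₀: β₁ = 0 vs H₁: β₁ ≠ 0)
Reject H₀: p-value < 0.0001 < α = 0.05. The linear relationship is significant at the 5% level.

Hypothesis test for the slope coefficient:

H₀: β₁ = 0 (no linear relationship)
H₁: β₁ ≠ 0 (linear relationship exists)

Test statistic: t = β̂₁ / SE(β̂₁) = 1.6081 / 0.0718 = 22.3969

With df = 18, the two-sided p-value for |t| = 22.3969 is <0.0001.

Decision rule: reject H₀ if p-value < α.
p-value < 0.0001 < α = 0.05 → reject H₀.

There is sufficient evidence at the 5% significance level to conclude that a linear relationship exists between x and y.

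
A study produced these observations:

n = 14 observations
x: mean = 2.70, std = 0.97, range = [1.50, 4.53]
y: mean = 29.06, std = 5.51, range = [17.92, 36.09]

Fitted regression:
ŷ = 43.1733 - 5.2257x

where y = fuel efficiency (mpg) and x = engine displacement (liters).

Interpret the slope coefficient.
On average, fuel efficiency is about 5.2257 mpg lower for every extra liter of engine displacement.

The slope coefficient β₁ = -5.2257 represents the marginal effect of engine displacement on fuel efficiency.

Interpretation:
- Engine displacement up by 1 liter → predicted fuel efficiency decreases by 5.2257 mpg
- This is a linear approximation: the same per-unit change is assumed across the whole observed x range
- The slope describes association in these data, not necessarily a causal effect

The intercept β₀ = 43.1733 is the predicted fuel efficiency when engine displacement = 0; since the smallest observed x is 1.50, this is an extrapolation and mainly anchors the line.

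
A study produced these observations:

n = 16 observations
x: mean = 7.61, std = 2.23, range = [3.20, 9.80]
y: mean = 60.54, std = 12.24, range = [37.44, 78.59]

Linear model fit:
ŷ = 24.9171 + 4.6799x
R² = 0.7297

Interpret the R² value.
R² = 0.7297 means 72.97% of the variation in y is explained by the linear relationship with x. This indicates a strong fit.

R² (coefficient of determination) measures the proportion of variance in y explained by the regression model.

Here R² = 0.7297:
- Explained: 72.97% of the variation in y
- Unexplained (residual): 100% − 72.97% = 27.03%
- Rule of thumb (below 0.3 weak; 0.3 to below 0.7 moderate; 0.7 and above strong) → strong

Note: R² never decreases when predictors are added, so it should not be used alone to compare models of different size.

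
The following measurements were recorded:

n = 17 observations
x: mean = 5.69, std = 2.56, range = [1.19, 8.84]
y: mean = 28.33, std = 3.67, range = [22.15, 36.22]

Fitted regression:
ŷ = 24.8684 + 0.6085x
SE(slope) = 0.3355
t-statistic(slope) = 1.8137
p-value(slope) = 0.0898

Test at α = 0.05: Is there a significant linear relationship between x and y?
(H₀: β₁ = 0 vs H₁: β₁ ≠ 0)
p-value = 0.0898 ≥ α = 0.05, so we fail to reject H₀. The relationship is not significant.

Hypothesis test for the slope coefficient:

H₀: β₁ = 0 (no linear relationship)
H₁: β₁ ≠ 0 (linear relationship exists)

Test statistic: t = β̂₁ / SE(β̂₁) = 0.6085 / 0.3355 = 1.8137

With df = 15, the two-sided p-value for |t| = 1.8137 is 0.0898.

Decision rule: reject H₀ if p-value < α.
p-value = 0.0898 ≥ α = 0.05 → fail to reject H₀.

At α = 0.05 the data do not provide convincing evidence of a nonzero slope.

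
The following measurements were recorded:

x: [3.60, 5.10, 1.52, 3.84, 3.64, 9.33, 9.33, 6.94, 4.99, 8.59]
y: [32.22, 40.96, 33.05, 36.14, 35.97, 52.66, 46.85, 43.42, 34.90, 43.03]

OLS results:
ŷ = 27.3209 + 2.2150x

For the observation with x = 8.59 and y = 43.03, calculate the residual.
Residual = -3.3178

The residual is the difference between the actual value and the predicted value:

Residual = y - ŷ

Step 1: Calculate predicted value
ŷ = 27.3209 + 2.2150 × 8.59
ŷ = 46.3478

Step 2: Calculate residual
Residual = 43.03 - 46.3478
Residual = -3.3178

Interpretation: the model overestimates the actual value by 3.3178 at this point (negative residual → observation lies below the fitted line).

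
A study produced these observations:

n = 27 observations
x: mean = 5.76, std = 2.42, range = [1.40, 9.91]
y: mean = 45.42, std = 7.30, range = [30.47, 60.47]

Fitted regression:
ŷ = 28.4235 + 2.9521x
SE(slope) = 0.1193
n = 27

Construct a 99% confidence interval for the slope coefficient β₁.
The 99% CI for β₁ is (2.6196, 3.2846)

Confidence interval for the slope:

The 99% CI for β₁ is: β̂₁ ± t*(α/2, n-2) × SE(β̂₁)

Step 1: Find critical t-value
- Confidence level = 0.99
- Degrees of freedom = n - 2 = 27 - 2 = 25
- t*(α/2, 25) = 2.7874

Step 2: Calculate margin of error
Margin = 2.7874 × 0.1193 = 0.3325

Step 3: Construct interval
CI = 2.9521 ± 0.3325
CI = (2.6196, 3.2846)

Interpretation: We are 99% confident that the true slope β₁ lies between 2.6196 and 3.2846.
Both endpoints are positive, so the data support a genuinely positive slope at this confidence level.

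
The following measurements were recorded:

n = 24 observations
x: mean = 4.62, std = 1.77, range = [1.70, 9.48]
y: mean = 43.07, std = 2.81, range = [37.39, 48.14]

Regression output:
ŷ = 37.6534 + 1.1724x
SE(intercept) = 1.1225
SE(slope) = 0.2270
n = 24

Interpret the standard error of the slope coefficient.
The slope 1.1724 is pinned down to within about ±0.2270 (one SE) by these data — relative uncertainty 19.4%, i.e. precise.

SE(β̂₁) = 0.2270 says: if we drew many samples of n = 24 from the same population and refit each time, the fitted slopes would scatter with a standard deviation of roughly 0.2270 around the true β₁.

Relative precision:
- SE / |β̂₁| = 0.2270 / 1.1724 = 19.4%
- Rule of thumb (under 20%: precise; 20% to under 50%: moderately precise; 50% or more: imprecise) → precise

Link to interval estimation: a confidence interval for β₁ is β̂₁ ± t* × 0.2270, so SE sets the half-width per unit of t*.

What drives SE(β̂₁): larger n (here n = 24) → smaller SE; more residual scatter → larger SE; wider spread of x values → smaller SE.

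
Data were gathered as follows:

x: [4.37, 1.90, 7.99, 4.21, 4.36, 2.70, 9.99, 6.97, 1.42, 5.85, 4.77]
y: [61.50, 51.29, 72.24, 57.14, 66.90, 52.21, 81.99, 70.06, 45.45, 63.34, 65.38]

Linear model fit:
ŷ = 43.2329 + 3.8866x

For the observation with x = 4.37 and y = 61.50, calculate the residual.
Residual = 1.2827

The residual is the difference between the actual value and the predicted value:

Residual = y - ŷ

Step 1: Calculate predicted value
ŷ = 43.2329 + 3.8866 × 4.37
ŷ = 60.2173

Step 2: Calculate residual
Residual = 61.50 - 60.2173
Residual = 1.2827

Interpretation: the model underestimates the actual value by 1.2827 at this point (positive residual → observation lies above the fitted line).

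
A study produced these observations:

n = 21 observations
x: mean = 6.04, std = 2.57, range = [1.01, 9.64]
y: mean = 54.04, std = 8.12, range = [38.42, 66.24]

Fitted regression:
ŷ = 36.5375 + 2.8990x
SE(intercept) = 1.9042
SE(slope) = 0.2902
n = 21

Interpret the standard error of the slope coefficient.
SE(slope) = 0.2902 measures the uncertainty in the estimated slope. The coefficient is estimated precisely (SE/|β̂₁| = 10.0%).

SE(β̂₁) = 0.2902 says: if we drew many samples of n = 21 from the same population and refit each time, the fitted slopes would scatter with a standard deviation of roughly 0.2902 around the true β₁.

Relative precision:
- SE / |β̂₁| = 0.2902 / 2.8990 = 10.0%
- Rule of thumb (under 20%: precise; 20% to under 50%: moderately precise; 50% or more: imprecise) → precise

Rough 95% range (±2 SE): 2.8990 ± 0.5804 → (2.3186, 3.4794).

What drives SE(β̂₁): more residual scatter → larger SE.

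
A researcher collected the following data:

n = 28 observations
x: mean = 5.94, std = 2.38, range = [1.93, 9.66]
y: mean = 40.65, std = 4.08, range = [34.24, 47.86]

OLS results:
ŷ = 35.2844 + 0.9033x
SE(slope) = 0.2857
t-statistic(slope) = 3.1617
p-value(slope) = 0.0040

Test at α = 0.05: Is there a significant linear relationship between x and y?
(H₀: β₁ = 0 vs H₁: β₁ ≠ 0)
p-value = 0.0040 < α = 0.05, so we reject H₀. The relationship is significant.

Hypothesis test for the slope coefficient:

H₀: β₁ = 0 (no linear relationship)
H₁: β₁ ≠ 0 (linear relationship exists)

Test statistic: t = β̂₁ / SE(β̂₁) = 0.9033 / 0.2857 = 3.1617

The p-value (0.0040) is the probability, under H₀, of a t-statistic at least as extreme as |t| = 3.1617 (two-sided, df = n − 2 = 26).

Decision rule: reject H₀ if p-value < α.
p-value = 0.0040 < α = 0.05 → reject H₀.

At α = 0.05 the data do provide convincing evidence of a nonzero slope.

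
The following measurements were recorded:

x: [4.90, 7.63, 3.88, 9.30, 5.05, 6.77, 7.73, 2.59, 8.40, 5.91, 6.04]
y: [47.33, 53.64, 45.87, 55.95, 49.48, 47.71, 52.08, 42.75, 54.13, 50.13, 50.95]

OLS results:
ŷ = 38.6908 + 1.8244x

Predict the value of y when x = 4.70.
ŷ = 47.2655

To predict y for x = 4.70, substitute into the regression equation:

ŷ = 38.6908 + 1.8244 × 4.70
ŷ = 38.6908 + 8.5747
ŷ = 47.2655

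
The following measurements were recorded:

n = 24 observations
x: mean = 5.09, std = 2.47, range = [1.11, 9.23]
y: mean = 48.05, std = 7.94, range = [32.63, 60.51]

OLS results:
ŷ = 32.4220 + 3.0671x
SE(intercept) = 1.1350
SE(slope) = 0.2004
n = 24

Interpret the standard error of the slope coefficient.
SE(β̂₁) = 0.2004 is the estimated standard deviation of the slope estimate across repeated samples; relative to β̂₁ = 3.0671 that is 6.5%, a precise estimate.

SE(β̂₁) = 0.2004 says: if we drew many samples of n = 24 from the same population and refit each time, the fitted slopes would scatter with a standard deviation of roughly 0.2004 around the true β₁.

Relative precision:
- SE / |β̂₁| = 0.2004 / 3.0671 = 6.5%
- Rule of thumb (under 20%: precise; 20% to under 50%: moderately precise; 50% or more: imprecise) → precise

Rough 95% range (±2 SE): 3.0671 ± 0.4008 → (2.6663, 3.4679).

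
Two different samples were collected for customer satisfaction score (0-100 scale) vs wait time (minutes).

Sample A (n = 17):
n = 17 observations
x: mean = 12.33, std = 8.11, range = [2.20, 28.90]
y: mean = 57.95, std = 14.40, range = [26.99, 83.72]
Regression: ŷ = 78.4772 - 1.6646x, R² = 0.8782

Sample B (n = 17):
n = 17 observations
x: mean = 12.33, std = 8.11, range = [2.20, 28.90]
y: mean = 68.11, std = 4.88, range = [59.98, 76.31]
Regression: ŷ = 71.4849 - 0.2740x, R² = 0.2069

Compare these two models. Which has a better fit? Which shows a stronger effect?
Model A has the better fit (R² = 0.8782 vs 0.2069). Model A shows the stronger effect (|β₁| = 1.6646 vs 0.2740).

Model Comparison:

Which explains more variance? (R²)
- Model A: R² = 0.8782 → 87.82% of variance in satisfaction score explained
- Model B: R² = 0.2069 → 20.69% of variance in satisfaction score explained
- 0.8782 > 0.2069 → Model A has the better fit

Effect size (slope magnitude):
- Model A: β₁ = -1.6646 → predicted satisfaction score falls 1.6646 points per additional minute of wait time
- Model B: β₁ = -0.2740 → predicted satisfaction score falls 0.2740 points per additional minute of wait time
- |-1.6646| > |-0.2740| → Model A shows the stronger marginal effect

Notes:
- R² measures how tightly points cluster around the line; β₁ measures how steep the line is — they answer different questions.
- A better fit (higher R²) doesn't necessarily mean a more important relationship.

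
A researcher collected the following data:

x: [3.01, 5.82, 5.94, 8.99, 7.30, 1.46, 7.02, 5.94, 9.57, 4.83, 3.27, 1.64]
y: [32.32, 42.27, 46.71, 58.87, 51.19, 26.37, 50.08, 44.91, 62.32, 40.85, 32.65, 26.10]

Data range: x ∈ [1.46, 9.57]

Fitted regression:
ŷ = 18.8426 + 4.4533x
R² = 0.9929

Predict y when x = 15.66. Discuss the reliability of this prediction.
ŷ = 88.5813 (extrapolation — x = 15.66 lies outside [1.46, 9.57], so reliability is low).

Prediction calculation:
ŷ = 18.8426 + 4.4533 × 15.66
ŷ = 88.5813

Reliability:
- Data range: x ∈ [1.46, 9.57]
- Prediction point: x = 15.66 is 6.09 units above the observed range → this is EXTRAPOLATION, not interpolation

Why that matters here:
- There are no observations near this x to validate the fitted line there
- The standard error of prediction grows with (x − x̄)², and x = 15.66 is far from x̄ = 5.40
- The linear relationship may not hold outside the observed range

A defensible statement: 'if the linear trend continued to x = 15.66, y would be about 88.5813' — the premise is untested.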